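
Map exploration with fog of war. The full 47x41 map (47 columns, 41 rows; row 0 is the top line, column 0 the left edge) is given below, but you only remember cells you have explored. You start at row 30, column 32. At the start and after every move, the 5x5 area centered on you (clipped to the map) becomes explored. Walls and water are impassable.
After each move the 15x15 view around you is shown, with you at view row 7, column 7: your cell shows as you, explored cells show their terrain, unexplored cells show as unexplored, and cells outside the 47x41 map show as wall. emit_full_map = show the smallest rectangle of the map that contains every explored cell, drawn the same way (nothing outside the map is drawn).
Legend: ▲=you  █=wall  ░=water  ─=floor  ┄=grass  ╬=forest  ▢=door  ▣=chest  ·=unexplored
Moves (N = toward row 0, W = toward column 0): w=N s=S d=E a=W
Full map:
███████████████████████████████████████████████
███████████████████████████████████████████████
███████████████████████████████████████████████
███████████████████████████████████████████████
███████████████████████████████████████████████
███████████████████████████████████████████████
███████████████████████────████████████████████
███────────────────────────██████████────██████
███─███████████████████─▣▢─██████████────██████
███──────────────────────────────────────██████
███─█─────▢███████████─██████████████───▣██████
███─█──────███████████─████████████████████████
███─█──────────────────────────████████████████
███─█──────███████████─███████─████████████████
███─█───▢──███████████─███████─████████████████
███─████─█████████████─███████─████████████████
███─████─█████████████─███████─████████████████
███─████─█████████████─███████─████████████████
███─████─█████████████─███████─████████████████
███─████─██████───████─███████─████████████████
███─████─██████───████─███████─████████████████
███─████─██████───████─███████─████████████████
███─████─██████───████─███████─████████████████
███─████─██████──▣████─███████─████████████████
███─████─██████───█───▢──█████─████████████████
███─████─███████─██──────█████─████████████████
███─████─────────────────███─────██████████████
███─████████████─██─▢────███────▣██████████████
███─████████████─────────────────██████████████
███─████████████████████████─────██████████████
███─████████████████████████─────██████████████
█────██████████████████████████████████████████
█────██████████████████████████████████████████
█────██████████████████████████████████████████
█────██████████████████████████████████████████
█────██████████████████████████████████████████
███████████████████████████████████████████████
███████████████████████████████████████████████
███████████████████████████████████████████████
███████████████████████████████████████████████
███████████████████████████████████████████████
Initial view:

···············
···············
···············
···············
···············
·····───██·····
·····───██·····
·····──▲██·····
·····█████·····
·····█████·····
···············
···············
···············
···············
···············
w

···············
···············
···············
···············
···············
·····──▣██·····
·····───██·····
·····──▲██·····
·····───██·····
·····█████·····
·····█████·····
···············
···············
···············
···············

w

···············
···············
···············
···············
···············
·····───██·····
·····──▣██·····
·····──▲██·····
·····───██·····
·····───██·····
·····█████·····
·····█████·····
···············
···············
···············

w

···············
···············
···············
···············
···············
·····─████·····
·····───██·····
·····──▲██·····
·····───██·····
·····───██·····
·····───██·····
·····█████·····
·····█████·····
···············
···············

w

···············
···············
···············
···············
···············
·····─████·····
·····─████·····
·····──▲██·····
·····──▣██·····
·····───██·····
·····───██·····
·····───██·····
·····█████·····
·····█████·····
···············

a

···············
···············
···············
···············
···············
·····█─████····
·····█─████····
·····──▲─██····
·····───▣██····
·····────██····
······───██····
······───██····
······█████····
······█████····
···············

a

···············
···············
···············
···············
···············
·····██─████···
·····██─████···
·····──▲──██···
·····────▣██···
·····─────██···
·······───██···
·······───██···
·······█████···
·······█████···
···············

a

···············
···············
···············
···············
···············
·····███─████··
·····███─████··
·····█─▲───██··
·····█────▣██··
·····──────██··
········───██··
········───██··
········█████··
········█████··
···············

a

···············
···············
···············
···············
···············
·····████─████·
·····████─████·
·····██▲────██·
·····██────▣██·
·····───────██·
·········───██·
·········───██·
·········█████·
·········█████·
···············

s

···············
···············
···············
···············
·····████─████·
·····████─████·
·····██─────██·
·····██▲───▣██·
·····───────██·
·····██─────██·
·········───██·
·········█████·
·········█████·
···············
···············

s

···············
···············
···············
·····████─████·
·····████─████·
·····██─────██·
·····██────▣██·
·····──▲────██·
·····██─────██·
·····██─────██·
·········█████·
·········█████·
···············
···············
···············

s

···············
···············
·····████─████·
·····████─████·
·····██─────██·
·····██────▣██·
·····───────██·
·····██▲────██·
·····██─────██·
·····█████████·
·········█████·
···············
···············
···············
···············

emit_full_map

████─████
████─████
██─────██
██────▣██
───────██
██▲────██
██─────██
█████████
····█████

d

···············
···············
····████─████··
····████─████··
····██─────██··
····██────▣██··
····───────██··
····██─▲───██··
····██─────██··
····█████████··
········█████··
···············
···············
···············
···············

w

···············
···············
···············
····████─████··
····████─████··
····██─────██··
····██────▣██··
····───▲───██··
····██─────██··
····██─────██··
····█████████··
········█████··
···············
···············
···············

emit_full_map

████─████
████─████
██─────██
██────▣██
───▲───██
██─────██
██─────██
█████████
····█████


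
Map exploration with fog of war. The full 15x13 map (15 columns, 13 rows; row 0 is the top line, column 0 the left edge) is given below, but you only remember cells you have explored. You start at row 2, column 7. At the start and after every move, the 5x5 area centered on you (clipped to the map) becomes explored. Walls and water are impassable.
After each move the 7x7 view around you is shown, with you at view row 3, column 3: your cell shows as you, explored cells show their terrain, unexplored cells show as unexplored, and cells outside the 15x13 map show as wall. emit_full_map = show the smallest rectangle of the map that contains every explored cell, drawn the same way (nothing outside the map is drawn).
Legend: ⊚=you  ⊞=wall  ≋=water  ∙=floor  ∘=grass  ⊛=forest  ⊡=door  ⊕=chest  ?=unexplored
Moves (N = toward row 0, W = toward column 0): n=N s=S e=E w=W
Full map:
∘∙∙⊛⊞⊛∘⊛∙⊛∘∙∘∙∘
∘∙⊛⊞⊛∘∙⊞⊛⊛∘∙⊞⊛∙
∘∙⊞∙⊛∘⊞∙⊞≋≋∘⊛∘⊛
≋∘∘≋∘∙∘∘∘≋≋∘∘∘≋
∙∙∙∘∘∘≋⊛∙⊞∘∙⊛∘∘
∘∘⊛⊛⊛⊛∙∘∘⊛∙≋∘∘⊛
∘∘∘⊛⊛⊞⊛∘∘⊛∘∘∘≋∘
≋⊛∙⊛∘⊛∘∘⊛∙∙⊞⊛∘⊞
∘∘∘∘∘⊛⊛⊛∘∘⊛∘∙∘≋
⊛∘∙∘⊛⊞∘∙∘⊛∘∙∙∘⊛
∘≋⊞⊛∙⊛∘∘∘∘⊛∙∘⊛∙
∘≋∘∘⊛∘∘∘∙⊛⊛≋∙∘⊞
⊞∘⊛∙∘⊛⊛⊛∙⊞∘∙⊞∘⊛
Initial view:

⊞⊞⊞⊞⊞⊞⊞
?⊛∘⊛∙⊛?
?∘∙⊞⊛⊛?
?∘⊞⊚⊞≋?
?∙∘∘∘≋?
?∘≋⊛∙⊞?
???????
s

?⊛∘⊛∙⊛?
?∘∙⊞⊛⊛?
?∘⊞∙⊞≋?
?∙∘⊚∘≋?
?∘≋⊛∙⊞?
?⊛∙∘∘⊛?
???????

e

⊛∘⊛∙⊛??
∘∙⊞⊛⊛∘?
∘⊞∙⊞≋≋?
∙∘∘⊚≋≋?
∘≋⊛∙⊞∘?
⊛∙∘∘⊛∙?
???????

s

∘∙⊞⊛⊛∘?
∘⊞∙⊞≋≋?
∙∘∘∘≋≋?
∘≋⊛⊚⊞∘?
⊛∙∘∘⊛∙?
?⊛∘∘⊛∘?
???????

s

∘⊞∙⊞≋≋?
∙∘∘∘≋≋?
∘≋⊛∙⊞∘?
⊛∙∘⊚⊛∙?
?⊛∘∘⊛∘?
?∘∘⊛∙∙?
???????

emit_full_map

⊛∘⊛∙⊛?
∘∙⊞⊛⊛∘
∘⊞∙⊞≋≋
∙∘∘∘≋≋
∘≋⊛∙⊞∘
⊛∙∘⊚⊛∙
?⊛∘∘⊛∘
?∘∘⊛∙∙

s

∙∘∘∘≋≋?
∘≋⊛∙⊞∘?
⊛∙∘∘⊛∙?
?⊛∘⊚⊛∘?
?∘∘⊛∙∙?
?⊛⊛∘∘⊛?
???????

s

∘≋⊛∙⊞∘?
⊛∙∘∘⊛∙?
?⊛∘∘⊛∘?
?∘∘⊚∙∙?
?⊛⊛∘∘⊛?
?∘∙∘⊛∘?
???????

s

⊛∙∘∘⊛∙?
?⊛∘∘⊛∘?
?∘∘⊛∙∙?
?⊛⊛⊚∘⊛?
?∘∙∘⊛∘?
?∘∘∘∘⊛?
???????

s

?⊛∘∘⊛∘?
?∘∘⊛∙∙?
?⊛⊛∘∘⊛?
?∘∙⊚⊛∘?
?∘∘∘∘⊛?
?∘∘∙⊛⊛?
???????

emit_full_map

⊛∘⊛∙⊛?
∘∙⊞⊛⊛∘
∘⊞∙⊞≋≋
∙∘∘∘≋≋
∘≋⊛∙⊞∘
⊛∙∘∘⊛∙
?⊛∘∘⊛∘
?∘∘⊛∙∙
?⊛⊛∘∘⊛
?∘∙⊚⊛∘
?∘∘∘∘⊛
?∘∘∙⊛⊛

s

?∘∘⊛∙∙?
?⊛⊛∘∘⊛?
?∘∙∘⊛∘?
?∘∘⊚∘⊛?
?∘∘∙⊛⊛?
?⊛⊛∙⊞∘?
⊞⊞⊞⊞⊞⊞⊞

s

?⊛⊛∘∘⊛?
?∘∙∘⊛∘?
?∘∘∘∘⊛?
?∘∘⊚⊛⊛?
?⊛⊛∙⊞∘?
⊞⊞⊞⊞⊞⊞⊞
⊞⊞⊞⊞⊞⊞⊞

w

??⊛⊛∘∘⊛
?⊞∘∙∘⊛∘
?⊛∘∘∘∘⊛
?∘∘⊚∙⊛⊛
?⊛⊛⊛∙⊞∘
⊞⊞⊞⊞⊞⊞⊞
⊞⊞⊞⊞⊞⊞⊞

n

??∘∘⊛∙∙
?⊛⊛⊛∘∘⊛
?⊞∘∙∘⊛∘
?⊛∘⊚∘∘⊛
?∘∘∘∙⊛⊛
?⊛⊛⊛∙⊞∘
⊞⊞⊞⊞⊞⊞⊞

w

???∘∘⊛∙
?∘⊛⊛⊛∘∘
?⊛⊞∘∙∘⊛
?∙⊛⊚∘∘∘
?⊛∘∘∘∙⊛
?∘⊛⊛⊛∙⊞
⊞⊞⊞⊞⊞⊞⊞

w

????∘∘⊛
?∘∘⊛⊛⊛∘
?∘⊛⊞∘∙∘
?⊛∙⊚∘∘∘
?∘⊛∘∘∘∙
?∙∘⊛⊛⊛∙
⊞⊞⊞⊞⊞⊞⊞

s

?∘∘⊛⊛⊛∘
?∘⊛⊞∘∙∘
?⊛∙⊛∘∘∘
?∘⊛⊚∘∘∙
?∙∘⊛⊛⊛∙
⊞⊞⊞⊞⊞⊞⊞
⊞⊞⊞⊞⊞⊞⊞

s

?∘⊛⊞∘∙∘
?⊛∙⊛∘∘∘
?∘⊛∘∘∘∙
?∙∘⊚⊛⊛∙
⊞⊞⊞⊞⊞⊞⊞
⊞⊞⊞⊞⊞⊞⊞
⊞⊞⊞⊞⊞⊞⊞

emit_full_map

??⊛∘⊛∙⊛?
??∘∙⊞⊛⊛∘
??∘⊞∙⊞≋≋
??∙∘∘∘≋≋
??∘≋⊛∙⊞∘
??⊛∙∘∘⊛∙
???⊛∘∘⊛∘
???∘∘⊛∙∙
∘∘⊛⊛⊛∘∘⊛
∘⊛⊞∘∙∘⊛∘
⊛∙⊛∘∘∘∘⊛
∘⊛∘∘∘∙⊛⊛
∙∘⊚⊛⊛∙⊞∘


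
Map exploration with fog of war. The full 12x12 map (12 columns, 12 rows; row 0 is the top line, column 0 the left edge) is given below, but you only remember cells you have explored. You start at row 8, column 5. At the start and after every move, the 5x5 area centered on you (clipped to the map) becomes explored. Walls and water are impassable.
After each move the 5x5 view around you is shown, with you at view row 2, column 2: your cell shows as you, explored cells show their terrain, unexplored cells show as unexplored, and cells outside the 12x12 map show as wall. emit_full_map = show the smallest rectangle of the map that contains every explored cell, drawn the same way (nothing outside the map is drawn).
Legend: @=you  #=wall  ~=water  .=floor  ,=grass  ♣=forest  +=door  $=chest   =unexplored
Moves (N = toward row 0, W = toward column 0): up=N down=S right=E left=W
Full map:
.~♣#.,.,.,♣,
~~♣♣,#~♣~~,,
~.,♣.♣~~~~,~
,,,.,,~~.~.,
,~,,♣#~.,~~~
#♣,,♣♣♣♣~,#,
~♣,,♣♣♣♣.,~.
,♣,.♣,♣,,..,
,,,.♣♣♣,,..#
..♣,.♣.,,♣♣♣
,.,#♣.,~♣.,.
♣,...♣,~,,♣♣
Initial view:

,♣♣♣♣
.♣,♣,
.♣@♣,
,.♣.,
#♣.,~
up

,♣♣♣♣
,♣♣♣♣
.♣@♣,
.♣♣♣,
,.♣.,

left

,,♣♣♣
,,♣♣♣
,.@,♣
,.♣♣♣
♣,.♣.

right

,♣♣♣♣
,♣♣♣♣
.♣@♣,
.♣♣♣,
,.♣.,

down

,♣♣♣♣
.♣,♣,
.♣@♣,
,.♣.,
#♣.,~

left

,,♣♣♣
,.♣,♣
,.@♣♣
♣,.♣.
,#♣.,

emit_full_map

,,♣♣♣♣
,,♣♣♣♣
,.♣,♣,
,.@♣♣,
♣,.♣.,
,#♣.,~

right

,♣♣♣♣
.♣,♣,
.♣@♣,
,.♣.,
#♣.,~

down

.♣,♣,
.♣♣♣,
,.@.,
#♣.,~
..♣,~

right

♣,♣,,
♣♣♣,,
.♣@,,
♣.,~♣
.♣,~,

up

♣♣♣♣.
♣,♣,,
♣♣@,,
.♣.,,
♣.,~♣

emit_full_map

,,♣♣♣♣ 
,,♣♣♣♣.
,.♣,♣,,
,.♣♣@,,
♣,.♣.,,
,#♣.,~♣
 ..♣,~,


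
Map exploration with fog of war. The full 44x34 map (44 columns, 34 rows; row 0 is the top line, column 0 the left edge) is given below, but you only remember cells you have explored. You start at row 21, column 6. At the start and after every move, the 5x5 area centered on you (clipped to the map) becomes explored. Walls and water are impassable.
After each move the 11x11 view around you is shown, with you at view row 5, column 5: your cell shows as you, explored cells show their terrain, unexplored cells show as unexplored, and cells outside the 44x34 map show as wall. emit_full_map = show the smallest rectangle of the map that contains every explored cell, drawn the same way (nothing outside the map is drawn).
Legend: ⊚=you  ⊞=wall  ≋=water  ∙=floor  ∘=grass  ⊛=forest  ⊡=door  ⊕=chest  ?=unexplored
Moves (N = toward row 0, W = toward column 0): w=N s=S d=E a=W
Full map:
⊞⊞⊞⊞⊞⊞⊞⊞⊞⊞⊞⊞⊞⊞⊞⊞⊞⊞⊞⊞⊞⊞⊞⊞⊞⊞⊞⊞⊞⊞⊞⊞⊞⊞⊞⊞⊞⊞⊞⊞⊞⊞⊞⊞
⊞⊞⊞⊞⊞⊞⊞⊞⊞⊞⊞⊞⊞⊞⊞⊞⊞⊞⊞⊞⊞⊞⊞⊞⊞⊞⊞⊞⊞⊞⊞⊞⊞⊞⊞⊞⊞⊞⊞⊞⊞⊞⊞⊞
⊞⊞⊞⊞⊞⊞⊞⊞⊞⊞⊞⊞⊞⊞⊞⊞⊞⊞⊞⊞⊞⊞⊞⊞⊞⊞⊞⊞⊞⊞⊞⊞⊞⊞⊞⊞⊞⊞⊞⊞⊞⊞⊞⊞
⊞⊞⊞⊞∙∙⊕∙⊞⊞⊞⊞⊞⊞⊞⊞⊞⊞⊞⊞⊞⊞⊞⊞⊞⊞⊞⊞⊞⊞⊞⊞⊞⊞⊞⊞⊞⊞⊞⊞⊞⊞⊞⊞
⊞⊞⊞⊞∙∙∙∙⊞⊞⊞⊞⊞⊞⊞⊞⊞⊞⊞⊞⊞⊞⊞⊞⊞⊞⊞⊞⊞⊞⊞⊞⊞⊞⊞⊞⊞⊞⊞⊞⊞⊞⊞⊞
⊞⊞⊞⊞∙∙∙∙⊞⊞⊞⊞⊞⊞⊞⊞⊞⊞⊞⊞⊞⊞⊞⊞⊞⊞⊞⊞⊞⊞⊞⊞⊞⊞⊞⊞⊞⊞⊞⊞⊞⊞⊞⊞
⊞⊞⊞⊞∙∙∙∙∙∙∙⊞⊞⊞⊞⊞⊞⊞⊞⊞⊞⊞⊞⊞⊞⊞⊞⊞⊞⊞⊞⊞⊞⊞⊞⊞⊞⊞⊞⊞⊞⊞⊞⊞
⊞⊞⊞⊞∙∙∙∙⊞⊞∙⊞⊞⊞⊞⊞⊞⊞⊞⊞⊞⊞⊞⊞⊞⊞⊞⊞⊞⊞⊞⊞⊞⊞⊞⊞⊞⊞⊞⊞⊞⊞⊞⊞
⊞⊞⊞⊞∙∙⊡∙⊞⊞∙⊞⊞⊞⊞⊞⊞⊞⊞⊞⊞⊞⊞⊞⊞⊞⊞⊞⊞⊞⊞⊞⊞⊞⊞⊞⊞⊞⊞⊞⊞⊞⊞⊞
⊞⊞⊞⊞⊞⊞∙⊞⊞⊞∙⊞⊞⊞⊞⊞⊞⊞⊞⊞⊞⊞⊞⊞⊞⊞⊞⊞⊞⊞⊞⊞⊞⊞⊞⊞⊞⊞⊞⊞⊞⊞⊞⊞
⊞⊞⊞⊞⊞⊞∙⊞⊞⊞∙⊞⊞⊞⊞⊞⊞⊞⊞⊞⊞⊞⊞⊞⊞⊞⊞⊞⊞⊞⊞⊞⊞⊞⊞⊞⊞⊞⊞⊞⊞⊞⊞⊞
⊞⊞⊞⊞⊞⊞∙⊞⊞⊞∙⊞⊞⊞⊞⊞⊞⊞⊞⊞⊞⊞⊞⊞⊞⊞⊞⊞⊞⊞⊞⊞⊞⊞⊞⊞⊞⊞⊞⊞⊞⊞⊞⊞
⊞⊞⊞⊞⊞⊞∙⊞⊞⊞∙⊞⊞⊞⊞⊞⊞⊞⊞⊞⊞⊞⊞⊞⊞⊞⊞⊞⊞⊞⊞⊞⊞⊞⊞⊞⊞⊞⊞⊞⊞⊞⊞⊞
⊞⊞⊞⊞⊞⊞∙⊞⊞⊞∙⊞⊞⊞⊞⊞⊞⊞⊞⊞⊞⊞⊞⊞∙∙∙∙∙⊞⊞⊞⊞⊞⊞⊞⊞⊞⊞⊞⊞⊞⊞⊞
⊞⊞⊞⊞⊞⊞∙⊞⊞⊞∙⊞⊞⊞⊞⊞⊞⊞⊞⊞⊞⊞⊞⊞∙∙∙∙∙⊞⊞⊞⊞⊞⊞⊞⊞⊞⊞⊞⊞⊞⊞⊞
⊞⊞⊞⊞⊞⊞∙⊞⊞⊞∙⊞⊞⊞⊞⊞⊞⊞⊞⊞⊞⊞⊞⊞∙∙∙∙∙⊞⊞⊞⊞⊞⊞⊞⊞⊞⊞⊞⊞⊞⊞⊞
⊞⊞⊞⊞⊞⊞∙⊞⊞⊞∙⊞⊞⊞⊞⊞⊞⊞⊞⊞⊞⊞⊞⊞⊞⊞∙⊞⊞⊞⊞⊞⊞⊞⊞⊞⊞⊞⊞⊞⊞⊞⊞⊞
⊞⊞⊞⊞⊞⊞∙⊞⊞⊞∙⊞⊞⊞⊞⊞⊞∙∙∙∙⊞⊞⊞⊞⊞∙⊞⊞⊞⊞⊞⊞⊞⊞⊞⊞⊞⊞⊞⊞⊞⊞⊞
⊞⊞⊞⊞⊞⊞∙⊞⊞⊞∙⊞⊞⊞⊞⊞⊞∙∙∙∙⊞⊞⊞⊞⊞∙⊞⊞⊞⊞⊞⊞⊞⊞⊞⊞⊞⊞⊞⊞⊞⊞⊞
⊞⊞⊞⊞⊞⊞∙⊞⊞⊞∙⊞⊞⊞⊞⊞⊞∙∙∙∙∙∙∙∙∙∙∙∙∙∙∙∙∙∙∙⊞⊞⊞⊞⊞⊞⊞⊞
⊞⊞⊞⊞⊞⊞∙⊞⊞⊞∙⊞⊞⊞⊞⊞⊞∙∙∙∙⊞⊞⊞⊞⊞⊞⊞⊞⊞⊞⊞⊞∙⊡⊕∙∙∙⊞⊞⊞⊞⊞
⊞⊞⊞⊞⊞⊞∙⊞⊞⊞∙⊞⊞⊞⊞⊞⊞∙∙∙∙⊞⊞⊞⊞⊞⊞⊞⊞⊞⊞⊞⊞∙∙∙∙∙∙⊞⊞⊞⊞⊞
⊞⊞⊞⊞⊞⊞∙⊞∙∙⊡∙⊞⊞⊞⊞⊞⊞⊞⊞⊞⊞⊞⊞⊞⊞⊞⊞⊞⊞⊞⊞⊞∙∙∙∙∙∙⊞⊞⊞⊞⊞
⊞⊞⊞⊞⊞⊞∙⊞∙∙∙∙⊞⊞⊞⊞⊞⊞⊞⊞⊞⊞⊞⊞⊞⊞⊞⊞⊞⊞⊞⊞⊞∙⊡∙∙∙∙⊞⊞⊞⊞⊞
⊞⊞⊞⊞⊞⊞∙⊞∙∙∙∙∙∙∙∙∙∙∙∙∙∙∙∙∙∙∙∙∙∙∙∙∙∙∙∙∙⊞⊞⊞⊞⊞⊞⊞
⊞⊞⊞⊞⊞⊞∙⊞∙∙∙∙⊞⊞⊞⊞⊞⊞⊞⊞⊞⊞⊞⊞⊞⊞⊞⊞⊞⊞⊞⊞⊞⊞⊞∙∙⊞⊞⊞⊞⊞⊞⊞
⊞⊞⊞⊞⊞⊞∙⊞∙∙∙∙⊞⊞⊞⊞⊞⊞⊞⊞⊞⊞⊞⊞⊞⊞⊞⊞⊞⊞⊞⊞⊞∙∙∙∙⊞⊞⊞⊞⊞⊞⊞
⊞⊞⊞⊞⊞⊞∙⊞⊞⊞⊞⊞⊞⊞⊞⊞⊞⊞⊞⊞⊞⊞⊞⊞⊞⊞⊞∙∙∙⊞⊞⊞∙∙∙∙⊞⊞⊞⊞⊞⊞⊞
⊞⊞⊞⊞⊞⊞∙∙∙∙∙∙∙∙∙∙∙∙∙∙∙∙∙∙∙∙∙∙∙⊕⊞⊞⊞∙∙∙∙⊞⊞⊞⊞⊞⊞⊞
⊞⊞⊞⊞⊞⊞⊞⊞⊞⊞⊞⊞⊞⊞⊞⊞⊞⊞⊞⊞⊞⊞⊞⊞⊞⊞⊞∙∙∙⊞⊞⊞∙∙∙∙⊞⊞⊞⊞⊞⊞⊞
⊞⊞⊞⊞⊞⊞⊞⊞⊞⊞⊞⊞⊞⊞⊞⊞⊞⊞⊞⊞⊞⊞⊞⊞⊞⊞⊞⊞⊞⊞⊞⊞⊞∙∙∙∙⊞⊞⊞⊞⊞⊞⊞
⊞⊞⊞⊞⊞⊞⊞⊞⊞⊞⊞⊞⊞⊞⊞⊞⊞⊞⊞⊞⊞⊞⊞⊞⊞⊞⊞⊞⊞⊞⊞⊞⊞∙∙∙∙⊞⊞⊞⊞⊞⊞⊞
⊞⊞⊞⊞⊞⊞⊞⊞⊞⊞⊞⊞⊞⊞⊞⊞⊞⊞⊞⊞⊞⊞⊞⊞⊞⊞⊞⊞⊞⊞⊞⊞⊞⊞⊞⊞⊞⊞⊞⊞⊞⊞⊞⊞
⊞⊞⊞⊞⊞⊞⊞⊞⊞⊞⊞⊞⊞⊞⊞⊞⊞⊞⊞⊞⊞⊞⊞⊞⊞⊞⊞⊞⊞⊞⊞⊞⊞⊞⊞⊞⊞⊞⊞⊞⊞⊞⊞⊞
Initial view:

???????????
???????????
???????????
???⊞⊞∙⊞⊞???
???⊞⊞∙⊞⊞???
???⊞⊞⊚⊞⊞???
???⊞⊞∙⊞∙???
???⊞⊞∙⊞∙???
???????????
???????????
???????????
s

???????????
???????????
???⊞⊞∙⊞⊞???
???⊞⊞∙⊞⊞???
???⊞⊞∙⊞⊞???
???⊞⊞⊚⊞∙???
???⊞⊞∙⊞∙???
???⊞⊞∙⊞∙???
???????????
???????????
???????????

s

???????????
???⊞⊞∙⊞⊞???
???⊞⊞∙⊞⊞???
???⊞⊞∙⊞⊞???
???⊞⊞∙⊞∙???
???⊞⊞⊚⊞∙???
???⊞⊞∙⊞∙???
???⊞⊞∙⊞∙???
???????????
???????????
???????????

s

???⊞⊞∙⊞⊞???
???⊞⊞∙⊞⊞???
???⊞⊞∙⊞⊞???
???⊞⊞∙⊞∙???
???⊞⊞∙⊞∙???
???⊞⊞⊚⊞∙???
???⊞⊞∙⊞∙???
???⊞⊞∙⊞∙???
???????????
???????????
???????????

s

???⊞⊞∙⊞⊞???
???⊞⊞∙⊞⊞???
???⊞⊞∙⊞∙???
???⊞⊞∙⊞∙???
???⊞⊞∙⊞∙???
???⊞⊞⊚⊞∙???
???⊞⊞∙⊞∙???
???⊞⊞∙⊞⊞???
???????????
???????????
???????????

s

???⊞⊞∙⊞⊞???
???⊞⊞∙⊞∙???
???⊞⊞∙⊞∙???
???⊞⊞∙⊞∙???
???⊞⊞∙⊞∙???
???⊞⊞⊚⊞∙???
???⊞⊞∙⊞⊞???
???⊞⊞∙∙∙???
???????????
???????????
???????????

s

???⊞⊞∙⊞∙???
???⊞⊞∙⊞∙???
???⊞⊞∙⊞∙???
???⊞⊞∙⊞∙???
???⊞⊞∙⊞∙???
???⊞⊞⊚⊞⊞???
???⊞⊞∙∙∙???
???⊞⊞⊞⊞⊞???
???????????
???????????
???????????

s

???⊞⊞∙⊞∙???
???⊞⊞∙⊞∙???
???⊞⊞∙⊞∙???
???⊞⊞∙⊞∙???
???⊞⊞∙⊞⊞???
???⊞⊞⊚∙∙???
???⊞⊞⊞⊞⊞???
???⊞⊞⊞⊞⊞???
???????????
???????????
???????????

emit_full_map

⊞⊞∙⊞⊞
⊞⊞∙⊞⊞
⊞⊞∙⊞⊞
⊞⊞∙⊞∙
⊞⊞∙⊞∙
⊞⊞∙⊞∙
⊞⊞∙⊞∙
⊞⊞∙⊞∙
⊞⊞∙⊞⊞
⊞⊞⊚∙∙
⊞⊞⊞⊞⊞
⊞⊞⊞⊞⊞

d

??⊞⊞∙⊞∙????
??⊞⊞∙⊞∙????
??⊞⊞∙⊞∙????
??⊞⊞∙⊞∙∙???
??⊞⊞∙⊞⊞⊞???
??⊞⊞∙⊚∙∙???
??⊞⊞⊞⊞⊞⊞???
??⊞⊞⊞⊞⊞⊞???
???????????
???????????
???????????

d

?⊞⊞∙⊞∙?????
?⊞⊞∙⊞∙?????
?⊞⊞∙⊞∙?????
?⊞⊞∙⊞∙∙∙???
?⊞⊞∙⊞⊞⊞⊞???
?⊞⊞∙∙⊚∙∙???
?⊞⊞⊞⊞⊞⊞⊞???
?⊞⊞⊞⊞⊞⊞⊞???
???????????
???????????
???????????

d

⊞⊞∙⊞∙??????
⊞⊞∙⊞∙??????
⊞⊞∙⊞∙??????
⊞⊞∙⊞∙∙∙∙???
⊞⊞∙⊞⊞⊞⊞⊞???
⊞⊞∙∙∙⊚∙∙???
⊞⊞⊞⊞⊞⊞⊞⊞???
⊞⊞⊞⊞⊞⊞⊞⊞???
???????????
???????????
???????????

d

⊞∙⊞∙???????
⊞∙⊞∙???????
⊞∙⊞∙???????
⊞∙⊞∙∙∙∙⊞???
⊞∙⊞⊞⊞⊞⊞⊞???
⊞∙∙∙∙⊚∙∙???
⊞⊞⊞⊞⊞⊞⊞⊞???
⊞⊞⊞⊞⊞⊞⊞⊞???
???????????
???????????
???????????

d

∙⊞∙????????
∙⊞∙????????
∙⊞∙????????
∙⊞∙∙∙∙⊞⊞???
∙⊞⊞⊞⊞⊞⊞⊞???
∙∙∙∙∙⊚∙∙???
⊞⊞⊞⊞⊞⊞⊞⊞???
⊞⊞⊞⊞⊞⊞⊞⊞???
???????????
???????????
???????????

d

⊞∙?????????
⊞∙?????????
⊞∙?????????
⊞∙∙∙∙⊞⊞⊞???
⊞⊞⊞⊞⊞⊞⊞⊞???
∙∙∙∙∙⊚∙∙???
⊞⊞⊞⊞⊞⊞⊞⊞???
⊞⊞⊞⊞⊞⊞⊞⊞???
???????????
???????????
???????????

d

∙??????????
∙??????????
∙??????????
∙∙∙∙⊞⊞⊞⊞???
⊞⊞⊞⊞⊞⊞⊞⊞???
∙∙∙∙∙⊚∙∙???
⊞⊞⊞⊞⊞⊞⊞⊞???
⊞⊞⊞⊞⊞⊞⊞⊞???
???????????
???????????
???????????

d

???????????
???????????
???????????
∙∙∙⊞⊞⊞⊞⊞???
⊞⊞⊞⊞⊞⊞⊞⊞???
∙∙∙∙∙⊚∙∙???
⊞⊞⊞⊞⊞⊞⊞⊞???
⊞⊞⊞⊞⊞⊞⊞⊞???
???????????
???????????
???????????

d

???????????
???????????
???????????
∙∙⊞⊞⊞⊞⊞⊞???
⊞⊞⊞⊞⊞⊞⊞⊞???
∙∙∙∙∙⊚∙∙???
⊞⊞⊞⊞⊞⊞⊞⊞???
⊞⊞⊞⊞⊞⊞⊞⊞???
???????????
???????????
???????????

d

???????????
???????????
???????????
∙⊞⊞⊞⊞⊞⊞⊞???
⊞⊞⊞⊞⊞⊞⊞⊞???
∙∙∙∙∙⊚∙∙???
⊞⊞⊞⊞⊞⊞⊞⊞???
⊞⊞⊞⊞⊞⊞⊞⊞???
???????????
???????????
???????????

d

???????????
???????????
???????????
⊞⊞⊞⊞⊞⊞⊞⊞???
⊞⊞⊞⊞⊞⊞⊞⊞???
∙∙∙∙∙⊚∙∙???
⊞⊞⊞⊞⊞⊞⊞⊞???
⊞⊞⊞⊞⊞⊞⊞⊞???
???????????
???????????
???????????

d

???????????
???????????
???????????
⊞⊞⊞⊞⊞⊞⊞⊞???
⊞⊞⊞⊞⊞⊞⊞⊞???
∙∙∙∙∙⊚∙∙???
⊞⊞⊞⊞⊞⊞⊞⊞???
⊞⊞⊞⊞⊞⊞⊞⊞???
???????????
???????????
???????????


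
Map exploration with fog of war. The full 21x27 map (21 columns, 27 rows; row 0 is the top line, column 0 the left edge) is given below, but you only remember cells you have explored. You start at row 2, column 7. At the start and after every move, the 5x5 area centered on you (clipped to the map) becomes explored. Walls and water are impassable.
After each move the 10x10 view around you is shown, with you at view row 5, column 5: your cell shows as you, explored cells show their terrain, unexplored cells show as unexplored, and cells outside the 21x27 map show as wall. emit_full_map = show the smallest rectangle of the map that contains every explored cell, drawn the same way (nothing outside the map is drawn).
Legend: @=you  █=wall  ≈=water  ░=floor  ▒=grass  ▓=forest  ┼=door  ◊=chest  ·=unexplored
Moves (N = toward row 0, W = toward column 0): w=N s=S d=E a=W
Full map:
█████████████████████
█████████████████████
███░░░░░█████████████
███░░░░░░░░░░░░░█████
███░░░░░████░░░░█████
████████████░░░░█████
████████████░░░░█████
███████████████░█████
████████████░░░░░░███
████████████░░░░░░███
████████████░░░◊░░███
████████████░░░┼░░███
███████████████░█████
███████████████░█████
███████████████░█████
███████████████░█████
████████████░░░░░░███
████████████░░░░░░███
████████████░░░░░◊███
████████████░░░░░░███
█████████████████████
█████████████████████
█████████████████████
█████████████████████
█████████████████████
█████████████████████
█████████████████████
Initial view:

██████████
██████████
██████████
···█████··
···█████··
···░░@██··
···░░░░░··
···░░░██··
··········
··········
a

██████████
██████████
██████████
···██████·
···██████·
···░░@░██·
···░░░░░░·
···░░░░██·
··········
··········

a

██████████
██████████
██████████
···███████
···███████
···░░@░░██
···░░░░░░░
···░░░░░██
··········
··········

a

██████████
██████████
██████████
█··███████
█··███████
█··█░@░░░█
█··█░░░░░░
█··█░░░░░█
█·········
█·········

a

██████████
██████████
██████████
██·███████
██·███████
██·██@░░░░
██·██░░░░░
██·██░░░░░
██········
██········

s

██████████
██████████
██·███████
██·███████
██·██░░░░░
██·██@░░░░
██·██░░░░░
██·█████··
██········
██········

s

██████████
██·███████
██·███████
██·██░░░░░
██·██░░░░░
██·██@░░░░
██·█████··
██·█████··
██········
██········

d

██████████
█·████████
█·████████
█·██░░░░░█
█·██░░░░░░
█·██░@░░░█
█·██████··
█·██████··
█·········
█·········

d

██████████
·█████████
·█████████
·██░░░░░██
·██░░░░░░░
·██░░@░░██
·███████··
·███████··
··········
··········

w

██████████
██████████
·█████████
·█████████
·██░░░░░██
·██░░@░░░░
·██░░░░░██
·███████··
·███████··
··········

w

██████████
██████████
██████████
·█████████
·█████████
·██░░@░░██
·██░░░░░░░
·██░░░░░██
·███████··
·███████··

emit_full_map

█████████
█████████
██░░@░░██
██░░░░░░░
██░░░░░██
███████··
███████··

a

██████████
██████████
██████████
█·████████
█·████████
█·██░@░░░█
█·██░░░░░░
█·██░░░░░█
█·███████·
█·███████·

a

██████████
██████████
██████████
██·███████
██·███████
██·██@░░░░
██·██░░░░░
██·██░░░░░
██·███████
██·███████

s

██████████
██████████
██·███████
██·███████
██·██░░░░░
██·██@░░░░
██·██░░░░░
██·███████
██·███████
██········

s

██████████
██·███████
██·███████
██·██░░░░░
██·██░░░░░
██·██@░░░░
██·███████
██·███████
██········
██········

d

██████████
█·████████
█·████████
█·██░░░░░█
█·██░░░░░░
█·██░@░░░█
█·███████·
█·███████·
█·········
█·········

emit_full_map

█████████
█████████
██░░░░░██
██░░░░░░░
██░@░░░██
███████··
███████··

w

██████████
██████████
█·████████
█·████████
█·██░░░░░█
█·██░@░░░░
█·██░░░░░█
█·███████·
█·███████·
█·········

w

██████████
██████████
██████████
█·████████
█·████████
█·██░@░░░█
█·██░░░░░░
█·██░░░░░█
█·███████·
█·███████·

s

██████████
██████████
█·████████
█·████████
█·██░░░░░█
█·██░@░░░░
█·██░░░░░█
█·███████·
█·███████·
█·········

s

██████████
█·████████
█·████████
█·██░░░░░█
█·██░░░░░░
█·██░@░░░█
█·███████·
█·███████·
█·········
█·········

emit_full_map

█████████
█████████
██░░░░░██
██░░░░░░░
██░@░░░██
███████··
███████··

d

██████████
·█████████
·█████████
·██░░░░░██
·██░░░░░░░
·██░░@░░██
·███████··
·███████··
··········
··········


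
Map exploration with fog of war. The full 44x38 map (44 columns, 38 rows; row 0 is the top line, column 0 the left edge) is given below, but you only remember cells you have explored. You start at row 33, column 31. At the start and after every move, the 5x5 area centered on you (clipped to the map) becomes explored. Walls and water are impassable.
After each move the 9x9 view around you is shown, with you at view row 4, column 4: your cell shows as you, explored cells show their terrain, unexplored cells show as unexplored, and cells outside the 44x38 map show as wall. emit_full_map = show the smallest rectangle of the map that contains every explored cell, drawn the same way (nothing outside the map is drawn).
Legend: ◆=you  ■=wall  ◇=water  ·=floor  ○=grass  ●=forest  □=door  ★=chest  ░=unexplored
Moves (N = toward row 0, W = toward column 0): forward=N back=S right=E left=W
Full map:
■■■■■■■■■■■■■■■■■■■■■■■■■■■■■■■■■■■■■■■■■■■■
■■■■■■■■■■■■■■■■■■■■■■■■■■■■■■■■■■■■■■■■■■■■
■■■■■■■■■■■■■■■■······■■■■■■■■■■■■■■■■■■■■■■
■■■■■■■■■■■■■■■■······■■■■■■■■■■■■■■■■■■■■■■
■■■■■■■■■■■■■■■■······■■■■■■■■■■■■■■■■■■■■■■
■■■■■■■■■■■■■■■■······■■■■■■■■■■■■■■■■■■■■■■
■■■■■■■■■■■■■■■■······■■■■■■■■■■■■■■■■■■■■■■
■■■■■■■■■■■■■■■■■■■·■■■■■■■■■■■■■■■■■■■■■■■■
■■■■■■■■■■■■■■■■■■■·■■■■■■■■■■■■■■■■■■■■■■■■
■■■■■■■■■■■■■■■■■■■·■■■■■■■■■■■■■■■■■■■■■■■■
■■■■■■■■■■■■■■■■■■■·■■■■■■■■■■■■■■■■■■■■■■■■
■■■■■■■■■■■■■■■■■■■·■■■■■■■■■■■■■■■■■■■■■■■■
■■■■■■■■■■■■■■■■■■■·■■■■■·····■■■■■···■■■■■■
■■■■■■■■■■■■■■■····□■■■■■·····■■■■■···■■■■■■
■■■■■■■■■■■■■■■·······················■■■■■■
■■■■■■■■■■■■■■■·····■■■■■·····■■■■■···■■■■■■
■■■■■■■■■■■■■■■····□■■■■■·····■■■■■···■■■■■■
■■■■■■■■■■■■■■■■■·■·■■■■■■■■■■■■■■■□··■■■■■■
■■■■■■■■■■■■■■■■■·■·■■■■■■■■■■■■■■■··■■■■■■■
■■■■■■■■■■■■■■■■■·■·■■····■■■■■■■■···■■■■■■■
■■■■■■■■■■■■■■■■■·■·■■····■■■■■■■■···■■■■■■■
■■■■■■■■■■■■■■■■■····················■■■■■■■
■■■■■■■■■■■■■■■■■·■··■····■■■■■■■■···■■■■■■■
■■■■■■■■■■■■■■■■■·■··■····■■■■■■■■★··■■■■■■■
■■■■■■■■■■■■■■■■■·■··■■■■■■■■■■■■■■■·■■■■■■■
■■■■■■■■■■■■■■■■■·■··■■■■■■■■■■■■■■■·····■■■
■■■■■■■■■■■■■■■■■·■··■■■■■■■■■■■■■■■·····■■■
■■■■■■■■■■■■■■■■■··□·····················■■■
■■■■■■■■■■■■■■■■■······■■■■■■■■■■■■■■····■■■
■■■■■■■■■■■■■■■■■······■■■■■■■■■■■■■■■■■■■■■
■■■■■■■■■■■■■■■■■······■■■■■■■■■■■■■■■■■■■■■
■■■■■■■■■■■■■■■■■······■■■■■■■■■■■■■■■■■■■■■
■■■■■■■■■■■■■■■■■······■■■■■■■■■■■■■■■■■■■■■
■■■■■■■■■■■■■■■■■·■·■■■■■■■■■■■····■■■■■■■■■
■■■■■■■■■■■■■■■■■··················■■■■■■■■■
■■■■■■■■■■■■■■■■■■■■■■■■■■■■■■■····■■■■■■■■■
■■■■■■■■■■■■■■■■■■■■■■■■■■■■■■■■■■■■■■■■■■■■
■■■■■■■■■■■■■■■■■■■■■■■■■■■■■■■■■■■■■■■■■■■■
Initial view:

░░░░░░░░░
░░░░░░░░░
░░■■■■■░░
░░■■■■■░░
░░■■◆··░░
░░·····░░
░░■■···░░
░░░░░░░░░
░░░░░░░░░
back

░░░░░░░░░
░░■■■■■░░
░░■■■■■░░
░░■■···░░
░░··◆··░░
░░■■···░░
░░■■■■■░░
░░░░░░░░░
■■■■■■■■■

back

░░■■■■■░░
░░■■■■■░░
░░■■···░░
░░·····░░
░░■■◆··░░
░░■■■■■░░
░░■■■■■░░
■■■■■■■■■
■■■■■■■■■

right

░■■■■■░░░
░■■■■■░░░
░■■····░░
░······░░
░■■·◆··░░
░■■■■■■░░
░■■■■■■░░
■■■■■■■■■
■■■■■■■■■

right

■■■■■░░░░
■■■■■░░░░
■■····■░░
······■░░
■■··◆·■░░
■■■■■■■░░
■■■■■■■░░
■■■■■■■■■
■■■■■■■■■

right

■■■■░░░░░
■■■■░░░░░
■····■■░░
·····■■░░
■···◆■■░░
■■■■■■■░░
■■■■■■■░░
■■■■■■■■■
■■■■■■■■■

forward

░░░░░░░░░
■■■■░░░░░
■■■■■■■░░
■····■■░░
····◆■■░░
■····■■░░
■■■■■■■░░
■■■■■■■░░
■■■■■■■■■

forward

░░░░░░░░░
░░░░░░░░░
■■■■■■■░░
■■■■■■■░░
■···◆■■░░
·····■■░░
■····■■░░
■■■■■■■░░
■■■■■■■░░

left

░░░░░░░░░
░░░░░░░░░
■■■■■■■■░
■■■■■■■■░
■■··◆·■■░
······■■░
■■····■■░
■■■■■■■■░
■■■■■■■■░

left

░░░░░░░░░
░░░░░░░░░
░■■■■■■■■
░■■■■■■■■
░■■·◆··■■
░······■■
░■■····■■
░■■■■■■■■
░■■■■■■■■

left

░░░░░░░░░
░░░░░░░░░
░░■■■■■■■
░░■■■■■■■
░░■■◆···■
░░······■
░░■■····■
░░■■■■■■■
░░■■■■■■■

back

░░░░░░░░░
░░■■■■■■■
░░■■■■■■■
░░■■····■
░░··◆···■
░░■■····■
░░■■■■■■■
░░■■■■■■■
■■■■■■■■■

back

░░■■■■■■■
░░■■■■■■■
░░■■····■
░░······■
░░■■◆···■
░░■■■■■■■
░░■■■■■■■
■■■■■■■■■
■■■■■■■■■

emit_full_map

■■■■■■■■
■■■■■■■■
■■····■■
······■■
■■◆···■■
■■■■■■■■
■■■■■■■■

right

░■■■■■■■■
░■■■■■■■■
░■■····■■
░······■■
░■■·◆··■■
░■■■■■■■■
░■■■■■■■■
■■■■■■■■■
■■■■■■■■■

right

■■■■■■■■░
■■■■■■■■░
■■····■■░
······■■░
■■··◆·■■░
■■■■■■■■░
■■■■■■■■░
■■■■■■■■■
■■■■■■■■■

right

■■■■■■■░░
■■■■■■■░░
■····■■░░
·····■■░░
■···◆■■░░
■■■■■■■░░
■■■■■■■░░
■■■■■■■■■
■■■■■■■■■

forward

░░░░░░░░░
■■■■■■■░░
■■■■■■■░░
■····■■░░
····◆■■░░
■····■■░░
■■■■■■■░░
■■■■■■■░░
■■■■■■■■■

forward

░░░░░░░░░
░░░░░░░░░
■■■■■■■░░
■■■■■■■░░
■···◆■■░░
·····■■░░
■····■■░░
■■■■■■■░░
■■■■■■■░░

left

░░░░░░░░░
░░░░░░░░░
■■■■■■■■░
■■■■■■■■░
■■··◆·■■░
······■■░
■■····■■░
■■■■■■■■░
■■■■■■■■░

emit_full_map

■■■■■■■■
■■■■■■■■
■■··◆·■■
······■■
■■····■■
■■■■■■■■
■■■■■■■■

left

░░░░░░░░░
░░░░░░░░░
░■■■■■■■■
░■■■■■■■■
░■■·◆··■■
░······■■
░■■····■■
░■■■■■■■■
░■■■■■■■■
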